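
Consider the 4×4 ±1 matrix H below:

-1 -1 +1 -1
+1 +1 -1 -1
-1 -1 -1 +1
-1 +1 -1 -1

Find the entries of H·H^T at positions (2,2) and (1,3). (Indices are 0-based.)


Row 1 of H: [1, 1, -1, -1].
Row 2 of H: [-1, -1, -1, 1].
Row 3 of H: [-1, 1, -1, -1].
(H·H^T)[2][2] = Σ_j H[2][j]·H[2][j] = (-1)² + (-1)² + (-1)² + (1)² = 1 + 1 + 1 + 1 = 4.
(H·H^T)[1][3] = Σ_j H[1][j]·H[3][j] = (1)·(-1) + (1)·(1) + (-1)·(-1) + (-1)·(-1) = -1 + 1 + 1 + 1 = 2.
Rows 1 and 3 are not orthogonal (dot product = 2 ≠ 0), so H is not a Hadamard matrix.

(2,2) entry = 4; (1,3) entry = 2.


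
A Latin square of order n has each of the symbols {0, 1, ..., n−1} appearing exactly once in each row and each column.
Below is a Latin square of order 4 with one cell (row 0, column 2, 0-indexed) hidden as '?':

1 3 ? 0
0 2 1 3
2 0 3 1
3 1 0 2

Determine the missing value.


Row 0 contains symbols [0, 1, 3] — missing [2].
Column 2 contains symbols [0, 1, 3] — missing [2].
The missing symbol must appear in both missing sets; intersection = [2].
Therefore the hidden value is 2.

Missing value = 2.


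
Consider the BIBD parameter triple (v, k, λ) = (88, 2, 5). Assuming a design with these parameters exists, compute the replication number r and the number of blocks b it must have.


Any 2-(v, k, λ) BIBD satisfies two necessary conditions:
  (i)  Each point sits in r blocks, and counting incidences through any fixed point gives r(k − 1) = λ(v − 1), so r = λ(v − 1)/(k − 1).
  (ii) Total incidences bk = vr, so b = vr/k.
Step 1: r = λ(v − 1)/(k − 1) = 5·(88 − 1)/(2 − 1) = 5·87/1 = 435/1 = 435.
Step 2: b = vr/k = 88·435/2 = 38280/2 = 19140.
Check integrality: r = 435 ∈ Z ✓, b = 19140 ∈ Z ✓.
(These identities are necessary conditions: they determine r and b for any design with these parameters, but do not by themselves prove that one exists.)

r = 435, b = 19140.


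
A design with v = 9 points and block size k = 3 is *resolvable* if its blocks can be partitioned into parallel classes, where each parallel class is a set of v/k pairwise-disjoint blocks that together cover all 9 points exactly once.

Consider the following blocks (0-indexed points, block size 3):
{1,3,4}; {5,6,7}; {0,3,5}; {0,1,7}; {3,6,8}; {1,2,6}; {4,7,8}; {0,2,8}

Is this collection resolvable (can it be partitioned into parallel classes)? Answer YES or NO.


v = 9, block size k = 3, number of blocks = 8.
For resolvability, blocks must partition into parallel classes of size v/k = 3.
Total blocks must therefore be a multiple of 3: 8 = 3·2 + 2 ⇒ not divisible ✗.
Resolvable? NO.

NO


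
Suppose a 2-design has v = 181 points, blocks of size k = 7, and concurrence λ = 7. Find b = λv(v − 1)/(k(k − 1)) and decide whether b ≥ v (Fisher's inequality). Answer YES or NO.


b = λv(v − 1)/(k(k − 1)) = 7·181·180/(7·6) = 228060/42 = 5430.
Compare with v = 181: b ≥ v, so Fisher's inequality holds.

YES


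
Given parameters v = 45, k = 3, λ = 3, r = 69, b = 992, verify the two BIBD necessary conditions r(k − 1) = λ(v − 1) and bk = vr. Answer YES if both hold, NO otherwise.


Condition (i): r(k − 1) = 69·2 = 138; λ(v − 1) = 3·44 = 132. Match? NO.
Condition (ii): bk = 992·3 = 2976; vr = 45·69 = 3105. Match? NO.
Both conditions hold? NO.

NO


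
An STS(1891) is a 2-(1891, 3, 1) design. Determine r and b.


An STS(v) is a 2-(v, 3, 1) BIBD: block size k = 3, λ = 1.
Replication: r(k − 1) = λ(v − 1) ⇒ r·2 = 1891 − 1 = 1890 ⇒ r = 945.
Block count: b = v(v − 1)/6 = 1891·1890/6 = 3573990/6 = 595665.
(Check via bk = vr: 595665·3 = 1786995 = 1891·945 = 1786995 ✓.)

r = 945, b = 595665.


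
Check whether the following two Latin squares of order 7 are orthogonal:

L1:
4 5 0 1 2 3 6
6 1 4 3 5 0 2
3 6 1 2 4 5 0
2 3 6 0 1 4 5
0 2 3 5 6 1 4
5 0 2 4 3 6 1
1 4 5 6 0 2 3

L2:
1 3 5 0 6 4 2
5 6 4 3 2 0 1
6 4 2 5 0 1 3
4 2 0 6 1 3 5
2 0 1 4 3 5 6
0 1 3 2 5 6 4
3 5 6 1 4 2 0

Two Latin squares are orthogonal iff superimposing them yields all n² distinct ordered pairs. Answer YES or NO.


Form the n² = 49 superimposed pairs (L1[i][j], L2[i][j]), row by row (rows and columns indexed from 0):
row 0: (4,1) (5,3) (0,5) (1,0) (2,6) (3,4) (6,2)
row 1: (6,5) (1,6) (4,4) (3,3) (5,2) (0,0) (2,1)
row 2: (3,6) (6,4) (1,2) (2,5) (4,0) (5,1) (0,3)
row 3: (2,4) (3,2) (6,0) (0,6) (1,1) (4,3) (5,5)
row 4: (0,2) (2,0) (3,1) (5,4) (6,3) (1,5) (4,6)
row 5: (5,0) (0,1) (2,3) (4,2) (3,5) (6,6) (1,4)
row 6: (1,3) (4,5) (5,6) (6,1) (0,4) (2,2) (3,0)
Orthogonality requires all 49 pairs distinct.
Check by first coordinate: for each symbol s of L1, list the L2 entries in the n cells where L1 = s; they must all differ.
  L1 = 0: L2 entries (in reading order) 5, 0, 3, 6, 2, 1, 4 — all 7 distinct ✓
  L1 = 1: L2 entries (in reading order) 0, 6, 2, 1, 5, 4, 3 — all 7 distinct ✓
  L1 = 2: L2 entries (in reading order) 6, 1, 5, 4, 0, 3, 2 — all 7 distinct ✓
  L1 = 3: L2 entries (in reading order) 4, 3, 6, 2, 1, 5, 0 — all 7 distinct ✓
  L1 = 4: L2 entries (in reading order) 1, 4, 0, 3, 6, 2, 5 — all 7 distinct ✓
  L1 = 5: L2 entries (in reading order) 3, 2, 1, 5, 4, 0, 6 — all 7 distinct ✓
  L1 = 6: L2 entries (in reading order) 2, 5, 4, 0, 3, 6, 1 — all 7 distinct ✓
Every symbol of L1 meets every symbol of L2 exactly once, so all 49 pairs are distinct (49 of 49).
Conclusion: YES.

YES


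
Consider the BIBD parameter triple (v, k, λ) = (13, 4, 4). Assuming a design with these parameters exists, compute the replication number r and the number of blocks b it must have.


Any 2-(v, k, λ) BIBD satisfies two necessary conditions:
  (i)  Each point sits in r blocks, and counting incidences through any fixed point gives r(k − 1) = λ(v − 1), so r = λ(v − 1)/(k − 1).
  (ii) Total incidences bk = vr, so b = vr/k.
Step 1: r = λ(v − 1)/(k − 1) = 4·(13 − 1)/(4 − 1) = 4·12/3 = 48/3 = 16.
Step 2: b = vr/k = 13·16/4 = 208/4 = 52.
Check integrality: r = 16 ∈ Z ✓, b = 52 ∈ Z ✓.
(These identities are necessary conditions: they determine r and b for any design with these parameters, but do not by themselves prove that one exists.)

r = 16, b = 52.


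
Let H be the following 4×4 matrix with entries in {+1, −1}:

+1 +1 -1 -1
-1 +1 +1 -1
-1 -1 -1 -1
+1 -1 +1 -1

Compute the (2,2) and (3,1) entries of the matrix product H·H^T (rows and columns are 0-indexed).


Row 1 of H: [-1, 1, 1, -1].
Row 2 of H: [-1, -1, -1, -1].
Row 3 of H: [1, -1, 1, -1].
(H·H^T)[2][2] = Σ_j H[2][j]·H[2][j] = (-1)² + (-1)² + (-1)² + (-1)² = 1 + 1 + 1 + 1 = 4.
(H·H^T)[3][1] = Σ_j H[3][j]·H[1][j] = (1)·(-1) + (-1)·(1) + (1)·(1) + (-1)·(-1) = -1 + -1 + 1 + 1 = 0.
So rows 3 and 1 are orthogonal; the diagonal entry equals n = 4.

(2,2) entry = 4; (3,1) entry = 0.


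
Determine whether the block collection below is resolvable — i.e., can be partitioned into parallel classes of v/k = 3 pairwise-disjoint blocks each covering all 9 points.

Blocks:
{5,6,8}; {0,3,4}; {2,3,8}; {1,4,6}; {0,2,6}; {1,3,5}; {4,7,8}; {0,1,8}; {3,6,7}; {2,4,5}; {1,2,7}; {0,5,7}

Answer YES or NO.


v = 9, block size k = 3, number of blocks = 12.
For resolvability, blocks must partition into parallel classes of size v/k = 3.
Total blocks must therefore be a multiple of 3: 12 = 3·4 + 0 ⇒ divisible ✓.
Greedy packing gives 4 candidate class(es). Each should be a full parallel class (size 3, covers all 9 points).
  Class 1 (3 blocks): {5,6,8}; {0,3,4}; {1,2,7}. Points covered: [0, 1, 2, 3, 4, 5, 6, 7, 8].
  Class 2 (3 blocks): {2,3,8}; {1,4,6}; {0,5,7}. Points covered: [0, 1, 2, 3, 4, 5, 6, 7, 8].
  Class 3 (3 blocks): {0,2,6}; {1,3,5}; {4,7,8}. Points covered: [0, 1, 2, 3, 4, 5, 6, 7, 8].
  Class 4 (3 blocks): {0,1,8}; {3,6,7}; {2,4,5}. Points covered: [0, 1, 2, 3, 4, 5, 6, 7, 8].
All classes full (size 3)? YES. All classes cover every point? YES.
Resolvable? YES.

YES


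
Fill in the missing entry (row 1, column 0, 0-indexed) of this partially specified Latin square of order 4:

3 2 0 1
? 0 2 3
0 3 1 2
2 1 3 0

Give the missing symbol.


Row 1 contains symbols [0, 2, 3] — missing [1].
Column 0 contains symbols [0, 2, 3] — missing [1].
The missing symbol must appear in both missing sets; intersection = [1].
Therefore the hidden value is 1.

Missing value = 1.


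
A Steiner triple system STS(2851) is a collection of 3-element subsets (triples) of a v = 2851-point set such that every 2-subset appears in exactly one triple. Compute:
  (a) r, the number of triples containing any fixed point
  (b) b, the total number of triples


An STS(v) is a 2-(v, 3, 1) BIBD: block size k = 3, λ = 1.
Replication: r(k − 1) = λ(v − 1) ⇒ r·2 = 2851 − 1 = 2850 ⇒ r = 1425.
Block count: b = v(v − 1)/6 = 2851·2850/6 = 8125350/6 = 1354225.
(Check via bk = vr: 1354225·3 = 4062675 = 2851·1425 = 4062675 ✓.)

r = 1425, b = 1354225.


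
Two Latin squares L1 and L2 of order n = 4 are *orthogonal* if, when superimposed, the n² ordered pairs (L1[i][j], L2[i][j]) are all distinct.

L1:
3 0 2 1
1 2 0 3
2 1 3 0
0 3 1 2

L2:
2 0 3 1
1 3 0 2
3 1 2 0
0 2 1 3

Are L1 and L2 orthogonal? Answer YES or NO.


Form the n² = 16 superimposed pairs (L1[i][j], L2[i][j]), row by row (rows and columns indexed from 0):
row 0: (3,2) (0,0) (2,3) (1,1)
row 1: (1,1) (2,3) (0,0) (3,2)
row 2: (2,3) (1,1) (3,2) (0,0)
row 3: (0,0) (3,2) (1,1) (2,3)
Orthogonality requires all 16 pairs distinct.
But the pair (1,1) repeats: cell (0,3) has L1 = 1, L2 = 1, and cell (1,0) has L1 = 1, L2 = 1.
A repeated pair means some other pair never occurs (only 4 distinct pairs out of 16), so the squares are not orthogonal.
Conclusion: NO.

NO


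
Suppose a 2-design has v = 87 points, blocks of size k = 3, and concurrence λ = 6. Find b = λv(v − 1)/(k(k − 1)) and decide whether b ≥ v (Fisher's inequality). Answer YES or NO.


b = λv(v − 1)/(k(k − 1)) = 6·87·86/(3·2) = 44892/6 = 7482.
Compare with v = 87: b ≥ v, so Fisher's inequality holds.

YES


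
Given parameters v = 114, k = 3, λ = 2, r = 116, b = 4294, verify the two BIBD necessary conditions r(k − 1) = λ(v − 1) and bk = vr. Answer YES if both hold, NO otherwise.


Condition (i): r(k − 1) = 116·2 = 232; λ(v − 1) = 2·113 = 226. Match? NO.
Condition (ii): bk = 4294·3 = 12882; vr = 114·116 = 13224. Match? NO.
Both conditions hold? NO.

NO


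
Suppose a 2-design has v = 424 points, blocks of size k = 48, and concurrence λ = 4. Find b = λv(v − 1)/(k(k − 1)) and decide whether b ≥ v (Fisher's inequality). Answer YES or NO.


r = λ(v − 1)/(k − 1) = 4·423/47 = 36.
b = vr/k = 424·36/48 = 318.
Fisher's inequality: b ≥ v ⇔ 318 ≥ 424? NO.

NO


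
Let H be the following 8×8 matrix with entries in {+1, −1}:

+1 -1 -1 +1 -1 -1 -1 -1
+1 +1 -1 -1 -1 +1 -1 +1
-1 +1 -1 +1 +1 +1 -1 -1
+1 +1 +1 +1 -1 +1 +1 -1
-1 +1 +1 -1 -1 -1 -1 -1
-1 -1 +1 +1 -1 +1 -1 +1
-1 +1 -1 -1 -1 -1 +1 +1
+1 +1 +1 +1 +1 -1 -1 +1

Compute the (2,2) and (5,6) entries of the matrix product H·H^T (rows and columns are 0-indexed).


Row 2 of H: [-1, 1, -1, 1, 1, 1, -1, -1].
Row 5 of H: [-1, -1, 1, 1, -1, 1, -1, 1].
Row 6 of H: [-1, 1, -1, -1, -1, -1, 1, 1].
(H·H^T)[2][2] = Σ_j H[2][j]·H[2][j] = (-1)² + (1)² + (-1)² + (1)² + (1)² + (1)² + (-1)² + (-1)² = 1 + 1 + 1 + 1 + 1 + 1 + 1 + 1 = 8.
(H·H^T)[5][6] = Σ_j H[5][j]·H[6][j] = (-1)·(-1) + (-1)·(1) + (1)·(-1) + (1)·(-1) + (-1)·(-1) + (1)·(-1) + (-1)·(1) + (1)·(1) = 1 + -1 + -1 + -1 + 1 + -1 + -1 + 1 = -2.
Rows 5 and 6 are not orthogonal (dot product = -2 ≠ 0), so H is not a Hadamard matrix.

(2,2) entry = 8; (5,6) entry = -2.


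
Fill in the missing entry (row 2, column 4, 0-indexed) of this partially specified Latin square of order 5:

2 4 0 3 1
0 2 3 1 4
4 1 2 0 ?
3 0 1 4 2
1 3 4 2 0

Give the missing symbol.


Row 2 contains symbols [0, 1, 2, 4] — missing [3].
Column 4 contains symbols [0, 1, 2, 4] — missing [3].
The missing symbol must appear in both missing sets; intersection = [3].
Therefore the hidden value is 3.

Missing value = 3.


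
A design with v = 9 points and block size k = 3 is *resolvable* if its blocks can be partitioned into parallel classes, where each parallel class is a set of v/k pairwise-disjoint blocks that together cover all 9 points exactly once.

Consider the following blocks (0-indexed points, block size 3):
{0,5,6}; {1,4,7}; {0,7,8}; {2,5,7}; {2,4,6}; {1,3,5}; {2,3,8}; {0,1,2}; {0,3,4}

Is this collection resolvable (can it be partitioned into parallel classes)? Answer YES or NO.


v = 9, block size k = 3, number of blocks = 9.
For resolvability, blocks must partition into parallel classes of size v/k = 3.
Total blocks must therefore be a multiple of 3: 9 = 3·3 + 0 ⇒ divisible ✓.
Consider block {2,5,7}. The only other block(s) in the collection disjoint from it are {0,3,4} — just 1 block(s). Any parallel class containing {2,5,7} would need 2 other blocks each disjoint from it, so no parallel class of size 3 can contain {2,5,7}.
Since every block must belong to some parallel class in a resolution, the collection cannot be partitioned into parallel classes.
Resolvable? NO.

NO


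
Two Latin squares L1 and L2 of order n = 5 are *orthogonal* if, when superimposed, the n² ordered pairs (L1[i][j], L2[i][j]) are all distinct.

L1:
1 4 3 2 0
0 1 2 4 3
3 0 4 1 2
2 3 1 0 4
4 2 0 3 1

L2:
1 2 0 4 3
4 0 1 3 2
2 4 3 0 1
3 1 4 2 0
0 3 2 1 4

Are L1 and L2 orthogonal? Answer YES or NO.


Form the n² = 25 superimposed pairs (L1[i][j], L2[i][j]), row by row (rows and columns indexed from 0):
row 0: (1,1) (4,2) (3,0) (2,4) (0,3)
row 1: (0,4) (1,0) (2,1) (4,3) (3,2)
row 2: (3,2) (0,4) (4,3) (1,0) (2,1)
row 3: (2,3) (3,1) (1,4) (0,2) (4,0)
row 4: (4,0) (2,3) (0,2) (3,1) (1,4)
Orthogonality requires all 25 pairs distinct.
But the pair (3,2) repeats: cell (1,4) has L1 = 3, L2 = 2, and cell (2,0) has L1 = 3, L2 = 2.
A repeated pair means some other pair never occurs (only 15 distinct pairs out of 25), so the squares are not orthogonal.
Conclusion: NO.

NO


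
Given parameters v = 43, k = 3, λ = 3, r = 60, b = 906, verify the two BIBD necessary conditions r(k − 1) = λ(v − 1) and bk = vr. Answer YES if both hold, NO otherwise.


Condition (i): r(k − 1) = 60·2 = 120; λ(v − 1) = 3·42 = 126. Match? NO.
Condition (ii): bk = 906·3 = 2718; vr = 43·60 = 2580. Match? NO.
Both conditions hold? NO.

NO


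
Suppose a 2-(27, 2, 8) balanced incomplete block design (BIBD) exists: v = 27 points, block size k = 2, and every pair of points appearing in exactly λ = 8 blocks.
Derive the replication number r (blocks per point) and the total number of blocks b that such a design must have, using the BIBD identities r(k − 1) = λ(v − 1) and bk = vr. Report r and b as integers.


Any 2-(v, k, λ) BIBD satisfies two necessary conditions:
  (i)  Each point sits in r blocks, and counting incidences through any fixed point gives r(k − 1) = λ(v − 1), so r = λ(v − 1)/(k − 1).
  (ii) Total incidences bk = vr, so b = vr/k.
Step 1: r = λ(v − 1)/(k − 1) = 8·(27 − 1)/(2 − 1) = 8·26/1 = 208/1 = 208.
Step 2: b = vr/k = 27·208/2 = 5616/2 = 2808.
Check integrality: r = 208 ∈ Z ✓, b = 2808 ∈ Z ✓.
(These identities are necessary conditions: they determine r and b for any design with these parameters, but do not by themselves prove that one exists.)

r = 208, b = 2808.


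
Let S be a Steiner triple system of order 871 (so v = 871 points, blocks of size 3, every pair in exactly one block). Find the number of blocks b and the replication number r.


An STS(v) is a 2-(v, 3, 1) BIBD: block size k = 3, λ = 1.
Replication: r(k − 1) = λ(v − 1) ⇒ r·2 = 871 − 1 = 870 ⇒ r = 435.
Block count: bk = vr ⇒ b·3 = 871·435 = 378885 ⇒ b = 126295.

r = 435, b = 126295.


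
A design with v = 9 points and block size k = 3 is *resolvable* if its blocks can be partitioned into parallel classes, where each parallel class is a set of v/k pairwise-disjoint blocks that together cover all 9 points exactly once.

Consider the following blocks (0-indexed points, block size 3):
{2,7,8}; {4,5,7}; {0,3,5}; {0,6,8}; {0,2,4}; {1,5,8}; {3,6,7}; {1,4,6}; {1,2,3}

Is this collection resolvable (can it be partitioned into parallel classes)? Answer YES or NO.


v = 9, block size k = 3, number of blocks = 9.
For resolvability, blocks must partition into parallel classes of size v/k = 3.
Total blocks must therefore be a multiple of 3: 9 = 3·3 + 0 ⇒ divisible ✓.
Greedy packing gives 3 candidate class(es). Each should be a full parallel class (size 3, covers all 9 points).
  Class 1 (3 blocks): {2,7,8}; {0,3,5}; {1,4,6}. Points covered: [0, 1, 2, 3, 4, 5, 6, 7, 8].
  Class 2 (3 blocks): {4,5,7}; {0,6,8}; {1,2,3}. Points covered: [0, 1, 2, 3, 4, 5, 6, 7, 8].
  Class 3 (3 blocks): {0,2,4}; {1,5,8}; {3,6,7}. Points covered: [0, 1, 2, 3, 4, 5, 6, 7, 8].
All classes full (size 3)? YES. All classes cover every point? YES.
Resolvable? YES.

YES


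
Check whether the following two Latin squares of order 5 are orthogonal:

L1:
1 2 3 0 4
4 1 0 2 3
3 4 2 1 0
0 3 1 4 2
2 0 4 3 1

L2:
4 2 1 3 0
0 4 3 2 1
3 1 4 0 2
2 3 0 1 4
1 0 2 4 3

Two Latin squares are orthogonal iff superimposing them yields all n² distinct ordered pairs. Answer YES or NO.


Form the n² = 25 superimposed pairs (L1[i][j], L2[i][j]), row by row (rows and columns indexed from 0):
row 0: (1,4) (2,2) (3,1) (0,3) (4,0)
row 1: (4,0) (1,4) (0,3) (2,2) (3,1)
row 2: (3,3) (4,1) (2,4) (1,0) (0,2)
row 3: (0,2) (3,3) (1,0) (4,1) (2,4)
row 4: (2,1) (0,0) (4,2) (3,4) (1,3)
Orthogonality requires all 25 pairs distinct.
But the pair (4,0) repeats: cell (0,4) has L1 = 4, L2 = 0, and cell (1,0) has L1 = 4, L2 = 0.
A repeated pair means some other pair never occurs (only 15 distinct pairs out of 25), so the squares are not orthogonal.
Conclusion: NO.

NO


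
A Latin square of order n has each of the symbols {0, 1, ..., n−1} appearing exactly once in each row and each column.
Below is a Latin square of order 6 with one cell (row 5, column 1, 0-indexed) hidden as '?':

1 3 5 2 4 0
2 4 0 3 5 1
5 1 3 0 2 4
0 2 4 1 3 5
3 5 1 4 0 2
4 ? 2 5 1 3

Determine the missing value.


Row 5 contains symbols [1, 2, 3, 4, 5] — missing [0].
Column 1 contains symbols [1, 2, 3, 4, 5] — missing [0].
The missing symbol must appear in both missing sets; intersection = [0].
Therefore the hidden value is 0.

Missing value = 0.


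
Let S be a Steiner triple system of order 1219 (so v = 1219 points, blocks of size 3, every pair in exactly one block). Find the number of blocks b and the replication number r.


An STS(v) is a 2-(v, 3, 1) BIBD: block size k = 3, λ = 1.
Replication: r(k − 1) = λ(v − 1) ⇒ r·2 = 1219 − 1 = 1218 ⇒ r = 609.
Block count: bk = vr ⇒ b·3 = 1219·609 = 742371 ⇒ b = 247457.

r = 609, b = 247457.


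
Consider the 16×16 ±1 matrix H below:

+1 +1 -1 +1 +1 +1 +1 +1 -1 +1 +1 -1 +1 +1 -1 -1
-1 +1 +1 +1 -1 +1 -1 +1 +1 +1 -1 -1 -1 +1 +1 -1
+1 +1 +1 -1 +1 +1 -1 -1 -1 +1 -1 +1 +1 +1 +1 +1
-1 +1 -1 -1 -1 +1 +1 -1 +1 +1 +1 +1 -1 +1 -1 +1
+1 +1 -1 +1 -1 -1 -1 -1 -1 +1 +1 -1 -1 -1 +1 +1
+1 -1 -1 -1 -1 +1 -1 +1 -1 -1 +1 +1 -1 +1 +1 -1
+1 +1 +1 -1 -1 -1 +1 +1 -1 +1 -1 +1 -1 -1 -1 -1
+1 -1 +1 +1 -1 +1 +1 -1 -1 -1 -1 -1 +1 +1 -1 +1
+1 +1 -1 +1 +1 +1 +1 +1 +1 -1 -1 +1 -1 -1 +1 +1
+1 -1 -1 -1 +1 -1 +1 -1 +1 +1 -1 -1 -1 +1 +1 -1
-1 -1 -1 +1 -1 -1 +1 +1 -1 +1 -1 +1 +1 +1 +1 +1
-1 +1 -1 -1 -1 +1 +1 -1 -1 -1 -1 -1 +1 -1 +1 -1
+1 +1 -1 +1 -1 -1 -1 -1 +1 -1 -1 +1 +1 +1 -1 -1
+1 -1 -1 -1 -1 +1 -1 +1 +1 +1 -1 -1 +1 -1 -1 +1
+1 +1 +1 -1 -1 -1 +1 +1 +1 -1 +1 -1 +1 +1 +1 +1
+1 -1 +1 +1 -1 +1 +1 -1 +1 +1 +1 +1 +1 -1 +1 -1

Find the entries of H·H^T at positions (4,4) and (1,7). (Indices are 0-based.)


Row 1 of H: [-1, 1, 1, 1, -1, 1, -1, 1, 1, 1, -1, -1, -1, 1, 1, -1].
Row 4 of H: [1, 1, -1, 1, -1, -1, -1, -1, -1, 1, 1, -1, -1, -1, 1, 1].
Row 7 of H: [1, -1, 1, 1, -1, 1, 1, -1, -1, -1, -1, -1, 1, 1, -1, 1].
(H·H^T)[4][4] = Σ_j H[4][j]·H[4][j] = (1)² + (1)² + (-1)² + (1)² + (-1)² + (-1)² + (-1)² + (-1)² + (-1)² + (1)² + (1)² + (-1)² + (-1)² + (-1)² + (1)² + (1)² = 1 + 1 + 1 + 1 + 1 + 1 + 1 + 1 + 1 + 1 + 1 + 1 + 1 + 1 + 1 + 1 = 16.
(H·H^T)[1][7] = Σ_j H[1][j]·H[7][j] = (-1)·(1) + (1)·(-1) + (1)·(1) + (1)·(1) + (-1)·(-1) + (1)·(1) + (-1)·(1) + (1)·(-1) + (1)·(-1) + (1)·(-1) + (-1)·(-1) + (-1)·(-1) + (-1)·(1) + (1)·(1) + (1)·(-1) + (-1)·(1) = -1 + -1 + 1 + 1 + 1 + 1 + -1 + -1 + -1 + -1 + 1 + 1 + -1 + 1 + -1 + -1 = -2.
Rows 1 and 7 are not orthogonal (dot product = -2 ≠ 0), so H is not a Hadamard matrix.

(4,4) entry = 16; (1,7) entry = -2.


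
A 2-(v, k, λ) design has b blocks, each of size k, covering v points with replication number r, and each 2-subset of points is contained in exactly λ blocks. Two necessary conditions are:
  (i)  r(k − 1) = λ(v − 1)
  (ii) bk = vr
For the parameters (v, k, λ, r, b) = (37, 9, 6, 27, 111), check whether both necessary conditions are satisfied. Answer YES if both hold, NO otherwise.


Condition (i): r(k − 1) = 27·8 = 216; λ(v − 1) = 6·36 = 216. Match? YES.
Condition (ii): bk = 111·9 = 999; vr = 37·27 = 999. Match? YES.
Both conditions hold? YES.

YES


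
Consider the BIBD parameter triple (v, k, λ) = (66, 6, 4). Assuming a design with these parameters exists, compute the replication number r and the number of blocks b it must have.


Any 2-(v, k, λ) BIBD satisfies two necessary conditions:
  (i)  Each point sits in r blocks, and counting incidences through any fixed point gives r(k − 1) = λ(v − 1), so r = λ(v − 1)/(k − 1).
  (ii) Total incidences bk = vr, so b = vr/k.
Step 1: r = λ(v − 1)/(k − 1) = 4·(66 − 1)/(6 − 1) = 4·65/5 = 260/5 = 52.
Step 2: b = vr/k = 66·52/6 = 3432/6 = 572.
Check integrality: r = 52 ∈ Z ✓, b = 572 ∈ Z ✓.
(These identities are necessary conditions: they determine r and b for any design with these parameters, but do not by themselves prove that one exists.)

r = 52, b = 572.


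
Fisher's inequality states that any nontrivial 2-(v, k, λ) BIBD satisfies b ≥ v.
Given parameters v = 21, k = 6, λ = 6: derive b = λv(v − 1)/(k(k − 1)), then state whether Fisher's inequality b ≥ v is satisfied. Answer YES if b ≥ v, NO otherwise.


r = λ(v − 1)/(k − 1) = 6·20/5 = 24.
b = vr/k = 21·24/6 = 84.
Fisher's inequality: b ≥ v ⇔ 84 ≥ 21? YES.

YES


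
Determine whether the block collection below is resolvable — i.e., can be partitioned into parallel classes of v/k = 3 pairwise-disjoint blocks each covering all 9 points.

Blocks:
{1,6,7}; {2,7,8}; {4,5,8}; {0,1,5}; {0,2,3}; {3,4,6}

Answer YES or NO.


v = 9, block size k = 3, number of blocks = 6.
For resolvability, blocks must partition into parallel classes of size v/k = 3.
Total blocks must therefore be a multiple of 3: 6 = 3·2 + 0 ⇒ divisible ✓.
Greedy packing gives 2 candidate class(es). Each should be a full parallel class (size 3, covers all 9 points).
  Class 1 (3 blocks): {1,6,7}; {4,5,8}; {0,2,3}. Points covered: [0, 1, 2, 3, 4, 5, 6, 7, 8].
  Class 2 (3 blocks): {2,7,8}; {0,1,5}; {3,4,6}. Points covered: [0, 1, 2, 3, 4, 5, 6, 7, 8].
All classes full (size 3)? YES. All classes cover every point? YES.
Resolvable? YES.

YES


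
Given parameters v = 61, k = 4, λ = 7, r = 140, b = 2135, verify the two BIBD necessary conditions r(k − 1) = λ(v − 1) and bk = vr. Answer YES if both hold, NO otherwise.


Condition (i): r(k − 1) = 140·3 = 420; λ(v − 1) = 7·60 = 420. Match? YES.
Condition (ii): bk = 2135·4 = 8540; vr = 61·140 = 8540. Match? YES.
Both conditions hold? YES.

YES


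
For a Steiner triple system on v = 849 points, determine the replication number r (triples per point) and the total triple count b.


An STS(v) is a 2-(v, 3, 1) BIBD: block size k = 3, λ = 1.
Replication: r(k − 1) = λ(v − 1) ⇒ r·2 = 849 − 1 = 848 ⇒ r = 424.
Block count: bk = vr ⇒ b·3 = 849·424 = 359976 ⇒ b = 119992.

r = 424, b = 119992.


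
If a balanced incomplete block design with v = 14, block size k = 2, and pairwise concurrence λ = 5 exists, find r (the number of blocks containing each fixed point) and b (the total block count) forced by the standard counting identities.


Any 2-(v, k, λ) BIBD satisfies two necessary conditions:
  (i)  Each point sits in r blocks, and counting incidences through any fixed point gives r(k − 1) = λ(v − 1), so r = λ(v − 1)/(k − 1).
  (ii) Total incidences bk = vr, so b = vr/k.
Step 1: r = λ(v − 1)/(k − 1) = 5·(14 − 1)/(2 − 1) = 5·13/1 = 65/1 = 65.
Step 2: b = vr/k = 14·65/2 = 910/2 = 455.
Check integrality: r = 65 ∈ Z ✓, b = 455 ∈ Z ✓.
(These identities are necessary conditions: they determine r and b for any design with these parameters, but do not by themselves prove that one exists.)

r = 65, b = 455.


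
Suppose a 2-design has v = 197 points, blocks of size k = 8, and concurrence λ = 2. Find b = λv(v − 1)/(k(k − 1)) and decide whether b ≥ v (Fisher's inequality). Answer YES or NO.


b = λv(v − 1)/(k(k − 1)) = 2·197·196/(8·7) = 77224/56 = 1379.
Compare with v = 197: b ≥ v, so Fisher's inequality holds.

YES


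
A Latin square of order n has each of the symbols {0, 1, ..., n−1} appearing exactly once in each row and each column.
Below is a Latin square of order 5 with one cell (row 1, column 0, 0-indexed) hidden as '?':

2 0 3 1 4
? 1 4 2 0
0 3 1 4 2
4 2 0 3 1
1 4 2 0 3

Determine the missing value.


Row 1 contains symbols [0, 1, 2, 4] — missing [3].
Column 0 contains symbols [0, 1, 2, 4] — missing [3].
The missing symbol must appear in both missing sets; intersection = [3].
Therefore the hidden value is 3.

Missing value = 3.


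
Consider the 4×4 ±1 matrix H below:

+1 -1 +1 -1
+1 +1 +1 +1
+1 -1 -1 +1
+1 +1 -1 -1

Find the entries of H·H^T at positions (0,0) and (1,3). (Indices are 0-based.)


Row 0 of H: [1, -1, 1, -1].
Row 1 of H: [1, 1, 1, 1].
Row 3 of H: [1, 1, -1, -1].
(H·H^T)[0][0] = Σ_j H[0][j]·H[0][j] = (1)² + (-1)² + (1)² + (-1)² = 1 + 1 + 1 + 1 = 4.
(H·H^T)[1][3] = Σ_j H[1][j]·H[3][j] = (1)·(1) + (1)·(1) + (1)·(-1) + (1)·(-1) = 1 + 1 + -1 + -1 = 0.
So rows 1 and 3 are orthogonal; the diagonal entry equals n = 4.

(0,0) entry = 4; (1,3) entry = 0.


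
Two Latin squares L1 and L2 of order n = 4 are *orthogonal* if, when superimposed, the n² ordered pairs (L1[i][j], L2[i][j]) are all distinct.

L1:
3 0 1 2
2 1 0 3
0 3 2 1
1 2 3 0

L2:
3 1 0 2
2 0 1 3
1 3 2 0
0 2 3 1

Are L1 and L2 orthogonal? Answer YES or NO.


Form the n² = 16 superimposed pairs (L1[i][j], L2[i][j]), row by row (rows and columns indexed from 0):
row 0: (3,3) (0,1) (1,0) (2,2)
row 1: (2,2) (1,0) (0,1) (3,3)
row 2: (0,1) (3,3) (2,2) (1,0)
row 3: (1,0) (2,2) (3,3) (0,1)
Orthogonality requires all 16 pairs distinct.
But the pair (2,2) repeats: cell (0,3) has L1 = 2, L2 = 2, and cell (1,0) has L1 = 2, L2 = 2.
A repeated pair means some other pair never occurs (only 4 distinct pairs out of 16), so the squares are not orthogonal.
Conclusion: NO.

NO


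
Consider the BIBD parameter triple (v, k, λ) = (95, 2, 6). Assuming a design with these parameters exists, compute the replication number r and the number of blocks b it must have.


Any 2-(v, k, λ) BIBD satisfies two necessary conditions:
  (i)  Each point sits in r blocks, and counting incidences through any fixed point gives r(k − 1) = λ(v − 1), so r = λ(v − 1)/(k − 1).
  (ii) Total incidences bk = vr, so b = vr/k.
Step 1: r = λ(v − 1)/(k − 1) = 6·(95 − 1)/(2 − 1) = 6·94/1 = 564/1 = 564.
Step 2: b = vr/k = 95·564/2 = 53580/2 = 26790.
Check integrality: r = 564 ∈ Z ✓, b = 26790 ∈ Z ✓.
(These identities are necessary conditions: they determine r and b for any design with these parameters, but do not by themselves prove that one exists.)

r = 564, b = 26790.


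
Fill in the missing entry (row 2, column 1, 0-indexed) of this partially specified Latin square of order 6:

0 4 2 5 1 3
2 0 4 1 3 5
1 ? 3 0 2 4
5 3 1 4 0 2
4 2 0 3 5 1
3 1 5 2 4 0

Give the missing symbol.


Row 2 contains symbols [0, 1, 2, 3, 4] — missing [5].
Column 1 contains symbols [0, 1, 2, 3, 4] — missing [5].
The missing symbol must appear in both missing sets; intersection = [5].
Therefore the hidden value is 5.

Missing value = 5.


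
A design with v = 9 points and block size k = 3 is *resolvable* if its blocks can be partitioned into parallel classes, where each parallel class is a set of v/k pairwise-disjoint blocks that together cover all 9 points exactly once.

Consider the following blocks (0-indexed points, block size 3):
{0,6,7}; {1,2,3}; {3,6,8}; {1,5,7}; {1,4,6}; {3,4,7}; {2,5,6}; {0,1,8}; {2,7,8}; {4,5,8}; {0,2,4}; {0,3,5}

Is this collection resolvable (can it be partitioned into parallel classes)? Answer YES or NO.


v = 9, block size k = 3, number of blocks = 12.
For resolvability, blocks must partition into parallel classes of size v/k = 3.
Total blocks must therefore be a multiple of 3: 12 = 3·4 + 0 ⇒ divisible ✓.
Greedy packing gives 4 candidate class(es). Each should be a full parallel class (size 3, covers all 9 points).
  Class 1 (3 blocks): {0,6,7}; {1,2,3}; {4,5,8}. Points covered: [0, 1, 2, 3, 4, 5, 6, 7, 8].
  Class 2 (3 blocks): {3,6,8}; {1,5,7}; {0,2,4}. Points covered: [0, 1, 2, 3, 4, 5, 6, 7, 8].
  Class 3 (3 blocks): {1,4,6}; {2,7,8}; {0,3,5}. Points covered: [0, 1, 2, 3, 4, 5, 6, 7, 8].
  Class 4 (3 blocks): {3,4,7}; {2,5,6}; {0,1,8}. Points covered: [0, 1, 2, 3, 4, 5, 6, 7, 8].
All classes full (size 3)? YES. All classes cover every point? YES.
Resolvable? YES.

YES


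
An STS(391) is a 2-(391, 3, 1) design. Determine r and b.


An STS(v) is a 2-(v, 3, 1) BIBD: block size k = 3, λ = 1.
Replication: r(k − 1) = λ(v − 1) ⇒ r·2 = 391 − 1 = 390 ⇒ r = 195.
Block count: bk = vr ⇒ b·3 = 391·195 = 76245 ⇒ b = 25415.
(Check via b = v(v − 1)/6 = 391·390/6 = 152490/6 = 25415.)

r = 195, b = 25415.


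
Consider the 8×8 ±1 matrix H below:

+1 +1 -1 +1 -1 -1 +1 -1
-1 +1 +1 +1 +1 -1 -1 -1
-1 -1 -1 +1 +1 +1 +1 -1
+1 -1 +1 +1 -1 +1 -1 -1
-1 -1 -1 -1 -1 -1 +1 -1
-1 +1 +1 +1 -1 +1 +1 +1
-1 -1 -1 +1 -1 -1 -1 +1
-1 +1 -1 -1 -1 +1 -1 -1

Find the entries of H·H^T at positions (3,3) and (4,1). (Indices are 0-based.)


Row 1 of H: [-1, 1, 1, 1, 1, -1, -1, -1].
Row 3 of H: [1, -1, 1, 1, -1, 1, -1, -1].
Row 4 of H: [-1, -1, -1, -1, -1, -1, 1, -1].
(H·H^T)[3][3] = Σ_j H[3][j]·H[3][j] = (1)² + (-1)² + (1)² + (1)² + (-1)² + (1)² + (-1)² + (-1)² = 1 + 1 + 1 + 1 + 1 + 1 + 1 + 1 = 8.
(H·H^T)[4][1] = Σ_j H[4][j]·H[1][j] = (-1)·(-1) + (-1)·(1) + (-1)·(1) + (-1)·(1) + (-1)·(1) + (-1)·(-1) + (1)·(-1) + (-1)·(-1) = 1 + -1 + -1 + -1 + -1 + 1 + -1 + 1 = -2.
Rows 4 and 1 are not orthogonal (dot product = -2 ≠ 0), so H is not a Hadamard matrix.

(3,3) entry = 8; (4,1) entry = -2.


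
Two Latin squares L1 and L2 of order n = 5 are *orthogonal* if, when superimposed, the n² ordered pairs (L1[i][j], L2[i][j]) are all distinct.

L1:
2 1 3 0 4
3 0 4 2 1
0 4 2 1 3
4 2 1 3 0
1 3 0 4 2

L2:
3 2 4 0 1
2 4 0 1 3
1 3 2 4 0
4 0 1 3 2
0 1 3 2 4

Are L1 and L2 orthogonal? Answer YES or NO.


Form the n² = 25 superimposed pairs (L1[i][j], L2[i][j]), row by row (rows and columns indexed from 0):
row 0: (2,3) (1,2) (3,4) (0,0) (4,1)
row 1: (3,2) (0,4) (4,0) (2,1) (1,3)
row 2: (0,1) (4,3) (2,2) (1,4) (3,0)
row 3: (4,4) (2,0) (1,1) (3,3) (0,2)
row 4: (1,0) (3,1) (0,3) (4,2) (2,4)
Orthogonality requires all 25 pairs distinct.
Check by first coordinate: for each symbol s of L1, list the L2 entries in the n cells where L1 = s; they must all differ.
  L1 = 0: L2 entries (in reading order) 0, 4, 1, 2, 3 — all 5 distinct ✓
  L1 = 1: L2 entries (in reading order) 2, 3, 4, 1, 0 — all 5 distinct ✓
  L1 = 2: L2 entries (in reading order) 3, 1, 2, 0, 4 — all 5 distinct ✓
  L1 = 3: L2 entries (in reading order) 4, 2, 0, 3, 1 — all 5 distinct ✓
  L1 = 4: L2 entries (in reading order) 1, 0, 3, 4, 2 — all 5 distinct ✓
Every symbol of L1 meets every symbol of L2 exactly once, so all 25 pairs are distinct (25 of 25).
Conclusion: YES.

YES


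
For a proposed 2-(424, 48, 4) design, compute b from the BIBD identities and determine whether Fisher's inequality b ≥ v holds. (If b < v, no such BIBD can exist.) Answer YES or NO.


b = λv(v − 1)/(k(k − 1)) = 4·424·423/(48·47) = 717408/2256 = 318.
Compare with v = 424: b < v, so Fisher's inequality fails.

NO


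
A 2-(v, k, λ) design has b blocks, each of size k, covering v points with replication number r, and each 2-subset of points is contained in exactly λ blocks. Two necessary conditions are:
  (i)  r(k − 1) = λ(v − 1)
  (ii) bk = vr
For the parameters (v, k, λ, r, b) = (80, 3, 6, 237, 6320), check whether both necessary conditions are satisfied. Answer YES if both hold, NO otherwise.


Condition (i): r(k − 1) = 237·2 = 474; λ(v − 1) = 6·79 = 474. Match? YES.
Condition (ii): bk = 6320·3 = 18960; vr = 80·237 = 18960. Match? YES.
Both conditions hold? YES.

YES


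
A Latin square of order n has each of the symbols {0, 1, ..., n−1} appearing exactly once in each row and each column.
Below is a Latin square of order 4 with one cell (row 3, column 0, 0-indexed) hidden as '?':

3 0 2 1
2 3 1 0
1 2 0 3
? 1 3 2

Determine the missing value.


Row 3 contains symbols [1, 2, 3] — missing [0].
Column 0 contains symbols [1, 2, 3] — missing [0].
The missing symbol must appear in both missing sets; intersection = [0].
Therefore the hidden value is 0.

Missing value = 0.


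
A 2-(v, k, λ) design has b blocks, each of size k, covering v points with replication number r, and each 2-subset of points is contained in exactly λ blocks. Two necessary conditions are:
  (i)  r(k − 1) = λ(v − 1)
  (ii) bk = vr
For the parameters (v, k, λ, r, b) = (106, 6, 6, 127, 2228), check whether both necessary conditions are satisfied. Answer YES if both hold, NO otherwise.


Condition (i): r(k − 1) = 127·5 = 635; λ(v − 1) = 6·105 = 630. Match? NO.
Condition (ii): bk = 2228·6 = 13368; vr = 106·127 = 13462. Match? NO.
Both conditions hold? NO.

NO


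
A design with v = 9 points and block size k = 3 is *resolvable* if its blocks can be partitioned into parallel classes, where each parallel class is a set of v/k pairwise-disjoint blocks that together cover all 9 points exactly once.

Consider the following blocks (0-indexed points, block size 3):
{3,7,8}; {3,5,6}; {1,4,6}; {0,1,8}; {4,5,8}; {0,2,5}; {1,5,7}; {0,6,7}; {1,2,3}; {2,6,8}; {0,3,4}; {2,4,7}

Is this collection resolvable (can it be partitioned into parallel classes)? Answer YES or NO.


v = 9, block size k = 3, number of blocks = 12.
For resolvability, blocks must partition into parallel classes of size v/k = 3.
Total blocks must therefore be a multiple of 3: 12 = 3·4 + 0 ⇒ divisible ✓.
Greedy packing gives 4 candidate class(es). Each should be a full parallel class (size 3, covers all 9 points).
  Class 1 (3 blocks): {3,7,8}; {1,4,6}; {0,2,5}. Points covered: [0, 1, 2, 3, 4, 5, 6, 7, 8].
  Class 2 (3 blocks): {3,5,6}; {0,1,8}; {2,4,7}. Points covered: [0, 1, 2, 3, 4, 5, 6, 7, 8].
  Class 3 (3 blocks): {4,5,8}; {0,6,7}; {1,2,3}. Points covered: [0, 1, 2, 3, 4, 5, 6, 7, 8].
  Class 4 (3 blocks): {1,5,7}; {2,6,8}; {0,3,4}. Points covered: [0, 1, 2, 3, 4, 5, 6, 7, 8].
All classes full (size 3)? YES. All classes cover every point? YES.
Resolvable? YES.

YES


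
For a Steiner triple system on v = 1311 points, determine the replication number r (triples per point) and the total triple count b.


An STS(v) is a 2-(v, 3, 1) BIBD: block size k = 3, λ = 1.
Replication: r(k − 1) = λ(v − 1) ⇒ r·2 = 1311 − 1 = 1310 ⇒ r = 655.
Block count: b = v(v − 1)/6 = 1311·1310/6 = 1717410/6 = 286235.
(Check via bk = vr: 286235·3 = 858705 = 1311·655 = 858705 ✓.)

r = 655, b = 286235.


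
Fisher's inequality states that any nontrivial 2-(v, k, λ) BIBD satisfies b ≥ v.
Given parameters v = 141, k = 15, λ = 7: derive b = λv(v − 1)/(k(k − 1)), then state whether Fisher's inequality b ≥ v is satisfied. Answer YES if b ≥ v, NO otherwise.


b = λv(v − 1)/(k(k − 1)) = 7·141·140/(15·14) = 138180/210 = 658.
Compare with v = 141: b ≥ v, so Fisher's inequality holds.

YES


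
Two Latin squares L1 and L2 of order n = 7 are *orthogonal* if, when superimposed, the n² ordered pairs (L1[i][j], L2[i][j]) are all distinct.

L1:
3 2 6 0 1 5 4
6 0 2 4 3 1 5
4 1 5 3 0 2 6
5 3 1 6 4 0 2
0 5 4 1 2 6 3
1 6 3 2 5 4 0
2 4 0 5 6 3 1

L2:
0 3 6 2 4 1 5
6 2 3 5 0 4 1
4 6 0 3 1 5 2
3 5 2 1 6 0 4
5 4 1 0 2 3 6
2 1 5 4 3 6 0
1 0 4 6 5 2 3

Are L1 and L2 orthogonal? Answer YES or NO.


Form the n² = 49 superimposed pairs (L1[i][j], L2[i][j]), row by row (rows and columns indexed from 0):
row 0: (3,0) (2,3) (6,6) (0,2) (1,4) (5,1) (4,5)
row 1: (6,6) (0,2) (2,3) (4,5) (3,0) (1,4) (5,1)
row 2: (4,4) (1,6) (5,0) (3,3) (0,1) (2,5) (6,2)
row 3: (5,3) (3,5) (1,2) (6,1) (4,6) (0,0) (2,4)
row 4: (0,5) (5,4) (4,1) (1,0) (2,2) (6,3) (3,6)
row 5: (1,2) (6,1) (3,5) (2,4) (5,3) (4,6) (0,0)
row 6: (2,1) (4,0) (0,4) (5,6) (6,5) (3,2) (1,3)
Orthogonality requires all 49 pairs distinct.
But the pair (6,6) repeats: cell (0,2) has L1 = 6, L2 = 6, and cell (1,0) has L1 = 6, L2 = 6.
A repeated pair means some other pair never occurs (only 35 distinct pairs out of 49), so the squares are not orthogonal.
Conclusion: NO.

NO


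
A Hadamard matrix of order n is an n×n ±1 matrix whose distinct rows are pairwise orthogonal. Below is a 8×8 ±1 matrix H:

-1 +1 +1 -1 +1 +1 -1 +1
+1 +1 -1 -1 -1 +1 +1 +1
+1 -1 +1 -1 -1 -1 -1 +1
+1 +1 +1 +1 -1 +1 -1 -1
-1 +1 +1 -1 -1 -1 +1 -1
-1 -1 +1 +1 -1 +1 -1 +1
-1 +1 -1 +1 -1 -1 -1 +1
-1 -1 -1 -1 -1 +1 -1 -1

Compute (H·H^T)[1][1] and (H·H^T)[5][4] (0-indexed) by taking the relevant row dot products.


Row 1 of H: [1, 1, -1, -1, -1, 1, 1, 1].
Row 4 of H: [-1, 1, 1, -1, -1, -1, 1, -1].
Row 5 of H: [-1, -1, 1, 1, -1, 1, -1, 1].
(H·H^T)[1][1] = Σ_j H[1][j]·H[1][j] = (1)² + (1)² + (-1)² + (-1)² + (-1)² + (1)² + (1)² + (1)² = 1 + 1 + 1 + 1 + 1 + 1 + 1 + 1 = 8.
(H·H^T)[5][4] = Σ_j H[5][j]·H[4][j] = (-1)·(-1) + (-1)·(1) + (1)·(1) + (1)·(-1) + (-1)·(-1) + (1)·(-1) + (-1)·(1) + (1)·(-1) = 1 + -1 + 1 + -1 + 1 + -1 + -1 + -1 = -2.
Rows 5 and 4 are not orthogonal (dot product = -2 ≠ 0), so H is not a Hadamard matrix.

(1,1) entry = 8; (5,4) entry = -2.


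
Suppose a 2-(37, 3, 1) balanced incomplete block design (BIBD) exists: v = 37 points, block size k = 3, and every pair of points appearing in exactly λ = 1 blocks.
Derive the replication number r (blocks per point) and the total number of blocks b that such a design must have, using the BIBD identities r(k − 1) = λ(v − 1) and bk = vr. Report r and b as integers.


Any 2-(v, k, λ) BIBD satisfies two necessary conditions:
  (i)  Each point sits in r blocks, and counting incidences through any fixed point gives r(k − 1) = λ(v − 1), so r = λ(v − 1)/(k − 1).
  (ii) Total incidences bk = vr, so b = vr/k.
Step 1: r = λ(v − 1)/(k − 1) = 1·(37 − 1)/(3 − 1) = 1·36/2 = 36/2 = 18.
Step 2: b = vr/k = 37·18/3 = 666/3 = 222.
Check integrality: r = 18 ∈ Z ✓, b = 222 ∈ Z ✓.
(These identities are necessary conditions: they determine r and b for any design with these parameters, but do not by themselves prove that one exists.)

r = 18, b = 222.


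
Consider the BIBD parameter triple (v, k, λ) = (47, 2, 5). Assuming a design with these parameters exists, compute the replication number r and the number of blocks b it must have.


Any 2-(v, k, λ) BIBD satisfies two necessary conditions:
  (i)  Each point sits in r blocks, and counting incidences through any fixed point gives r(k − 1) = λ(v − 1), so r = λ(v − 1)/(k − 1).
  (ii) Total incidences bk = vr, so b = vr/k.
Step 1: r = λ(v − 1)/(k − 1) = 5·(47 − 1)/(2 − 1) = 5·46/1 = 230/1 = 230.
Step 2: b = vr/k = 47·230/2 = 10810/2 = 5405.
Check integrality: r = 230 ∈ Z ✓, b = 5405 ∈ Z ✓.
(These identities are necessary conditions: they determine r and b for any design with these parameters, but do not by themselves prove that one exists.)

r = 230, b = 5405.


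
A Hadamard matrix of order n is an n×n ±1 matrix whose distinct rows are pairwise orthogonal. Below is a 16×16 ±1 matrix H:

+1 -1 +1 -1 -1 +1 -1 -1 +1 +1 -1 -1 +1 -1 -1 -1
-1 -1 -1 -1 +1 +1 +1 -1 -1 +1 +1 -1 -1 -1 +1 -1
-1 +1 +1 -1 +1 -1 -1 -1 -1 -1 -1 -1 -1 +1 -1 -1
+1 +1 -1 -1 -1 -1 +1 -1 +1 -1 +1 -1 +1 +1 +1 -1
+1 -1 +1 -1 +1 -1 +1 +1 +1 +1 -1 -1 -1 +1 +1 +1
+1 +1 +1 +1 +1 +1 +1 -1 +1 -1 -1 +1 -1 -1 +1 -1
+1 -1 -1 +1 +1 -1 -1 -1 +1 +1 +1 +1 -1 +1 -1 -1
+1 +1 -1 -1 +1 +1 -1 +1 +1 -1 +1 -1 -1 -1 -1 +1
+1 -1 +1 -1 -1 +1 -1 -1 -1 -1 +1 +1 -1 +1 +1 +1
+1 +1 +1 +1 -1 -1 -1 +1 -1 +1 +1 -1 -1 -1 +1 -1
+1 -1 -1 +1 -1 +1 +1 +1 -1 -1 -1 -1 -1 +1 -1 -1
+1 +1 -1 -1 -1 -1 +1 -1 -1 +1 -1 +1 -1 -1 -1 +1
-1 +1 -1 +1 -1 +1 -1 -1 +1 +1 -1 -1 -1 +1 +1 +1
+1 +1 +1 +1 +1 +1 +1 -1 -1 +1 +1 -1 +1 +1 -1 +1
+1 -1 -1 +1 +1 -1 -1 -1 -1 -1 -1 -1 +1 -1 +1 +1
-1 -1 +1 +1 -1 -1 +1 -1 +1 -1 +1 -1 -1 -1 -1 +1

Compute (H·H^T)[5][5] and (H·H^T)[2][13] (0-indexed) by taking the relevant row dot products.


Row 2 of H: [-1, 1, 1, -1, 1, -1, -1, -1, -1, -1, -1, -1, -1, 1, -1, -1].
Row 5 of H: [1, 1, 1, 1, 1, 1, 1, -1, 1, -1, -1, 1, -1, -1, 1, -1].
Row 13 of H: [1, 1, 1, 1, 1, 1, 1, -1, -1, 1, 1, -1, 1, 1, -1, 1].
(H·H^T)[5][5] = Σ_j H[5][j]·H[5][j] = (1)² + (1)² + (1)² + (1)² + (1)² + (1)² + (1)² + (-1)² + (1)² + (-1)² + (-1)² + (1)² + (-1)² + (-1)² + (1)² + (-1)² = 1 + 1 + 1 + 1 + 1 + 1 + 1 + 1 + 1 + 1 + 1 + 1 + 1 + 1 + 1 + 1 = 16.
(H·H^T)[2][13] = Σ_j H[2][j]·H[13][j] = (-1)·(1) + (1)·(1) + (1)·(1) + (-1)·(1) + (1)·(1) + (-1)·(1) + (-1)·(1) + (-1)·(-1) + (-1)·(-1) + (-1)·(1) + (-1)·(1) + (-1)·(-1) + (-1)·(1) + (1)·(1) + (-1)·(-1) + (-1)·(1) = -1 + 1 + 1 + -1 + 1 + -1 + -1 + 1 + 1 + -1 + -1 + 1 + -1 + 1 + 1 + -1 = 0.
So rows 2 and 13 are orthogonal; the diagonal entry equals n = 16.

(5,5) entry = 16; (2,13) entry = 0.
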